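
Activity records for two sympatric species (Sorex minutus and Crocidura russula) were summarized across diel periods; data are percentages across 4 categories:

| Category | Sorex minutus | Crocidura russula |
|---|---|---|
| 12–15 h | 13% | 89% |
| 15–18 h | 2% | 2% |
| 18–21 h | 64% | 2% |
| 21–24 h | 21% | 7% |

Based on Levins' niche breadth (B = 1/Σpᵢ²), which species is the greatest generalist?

Convert percentages to proportions (divide by 100).
Σp_minuᵢ² = 0.13² + 0.02² + 0.64² + 0.21² = 0.0169 + 0.0004 + 0.4096 + 0.0441 = 0.4710
B_minu = 1 / 0.4710 = 2.1231
Σp_russᵢ² = 0.89² + 0.02² + 0.02² + 0.07² = 0.7921 + 0.0004 + 0.0004 + 0.0049 = 0.7978
B_russ = 1 / 0.7978 = 1.2534
Highest B → broadest niche (most generalist): Sorex minutus (B = 2.12).

Sorex minutus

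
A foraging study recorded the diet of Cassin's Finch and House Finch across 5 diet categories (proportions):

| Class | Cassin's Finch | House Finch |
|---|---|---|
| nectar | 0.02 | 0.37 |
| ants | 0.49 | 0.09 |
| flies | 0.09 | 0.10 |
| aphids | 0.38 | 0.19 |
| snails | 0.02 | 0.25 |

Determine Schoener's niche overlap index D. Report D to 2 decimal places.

Σ|p₁ᵢ − p₂ᵢ| = 0.35 + 0.40 + 0.01 + 0.19 + 0.23 = 1.18
D = 1 − ½ × 1.18 = 1 − 0.590 = 0.4100

0.41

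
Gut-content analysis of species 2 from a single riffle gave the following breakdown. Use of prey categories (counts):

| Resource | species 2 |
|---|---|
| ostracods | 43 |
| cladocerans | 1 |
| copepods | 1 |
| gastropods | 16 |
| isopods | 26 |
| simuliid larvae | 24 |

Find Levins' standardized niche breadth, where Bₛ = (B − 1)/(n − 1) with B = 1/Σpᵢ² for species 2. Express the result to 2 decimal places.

0.53

Proportions for species 2 (n=111): 43/111=0.3874, 1/111=0.0090, 1/111=0.0090, 16/111=0.1441, 26/111=0.2342, 24/111=0.2162
Σpᵢ² = 0.3874² + 0.0090² + 0.0090² + 0.1441² + 0.2342² + 0.2162² = 0.150079 + 0.000081 + 0.000081 + 0.020765 + 0.054850 + 0.046742 = 0.272598
B = 1 / 0.272598 = 3.6684
Bₛ = (B − 1)/(n − 1) = (3.6684 − 1)/(6 − 1) = 2.6684/5 = 0.5337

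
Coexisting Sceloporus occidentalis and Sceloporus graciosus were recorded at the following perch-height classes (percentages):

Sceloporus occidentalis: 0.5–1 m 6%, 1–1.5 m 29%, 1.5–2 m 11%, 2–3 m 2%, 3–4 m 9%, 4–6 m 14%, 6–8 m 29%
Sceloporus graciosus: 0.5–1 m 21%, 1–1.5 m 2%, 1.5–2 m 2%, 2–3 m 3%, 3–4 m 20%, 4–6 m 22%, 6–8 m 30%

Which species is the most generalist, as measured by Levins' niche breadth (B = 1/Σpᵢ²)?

Sceloporus occidentalis

Convert percentages to proportions (divide by 100).
Σp_occiᵢ² = 0.06² + 0.29² + 0.11² + 0.02² + 0.09² + 0.14² + 0.29² = 0.0036 + 0.0841 + 0.0121 + 0.0004 + 0.0081 + 0.0196 + 0.0841 = 0.2120
B_occi = 1 / 0.2120 = 4.7170
Σp_gracᵢ² = 0.21² + 0.02² + 0.02² + 0.03² + 0.20² + 0.22² + 0.30² = 0.0441 + 0.0004 + 0.0004 + 0.0009 + 0.0400 + 0.0484 + 0.0900 = 0.2242
B_grac = 1 / 0.2242 = 4.4603
Highest B → broadest niche (most generalist): Sceloporus occidentalis (B = 4.72).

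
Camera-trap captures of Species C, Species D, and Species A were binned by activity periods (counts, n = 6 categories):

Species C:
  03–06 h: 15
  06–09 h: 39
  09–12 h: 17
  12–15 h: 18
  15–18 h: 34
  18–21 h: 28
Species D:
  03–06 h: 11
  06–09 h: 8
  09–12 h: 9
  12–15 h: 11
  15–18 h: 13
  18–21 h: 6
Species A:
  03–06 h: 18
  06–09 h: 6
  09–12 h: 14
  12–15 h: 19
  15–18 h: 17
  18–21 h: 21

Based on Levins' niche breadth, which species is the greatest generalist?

Proportions for Species C (n=151): 15/151=0.0993, 39/151=0.2583, 17/151=0.1126, 18/151=0.1192, 34/151=0.2252, 28/151=0.1854
Proportions for Species D (n=58): 11/58=0.1897, 8/58=0.1379, 9/58=0.1552, 11/58=0.1897, 13/58=0.2241, 6/58=0.1034
Proportions for Species A (n=95): 18/95=0.1895, 6/95=0.0632, 14/95=0.1474, 19/95=0.2000, 17/95=0.1789, 21/95=0.2211
Σp_Cᵢ² = 0.0993² + 0.2583² + 0.1126² + 0.1192² + 0.2252² + 0.1854² = 0.009860 + 0.066719 + 0.012679 + 0.014209 + 0.050715 + 0.034373 = 0.188555
B_C = 1 / 0.188555 = 5.3035
Σp_Dᵢ² = 0.1897² + 0.1379² + 0.1552² + 0.1897² + 0.2241² + 0.1034² = 0.035986 + 0.019016 + 0.024087 + 0.035986 + 0.050221 + 0.010692 = 0.175988
B_D = 1 / 0.175988 = 5.6822
Σp_Aᵢ² = 0.1895² + 0.0632² + 0.1474² + 0.2000² + 0.1789² + 0.2211² = 0.035910 + 0.003994 + 0.021727 + 0.040000 + 0.032005 + 0.048885 = 0.182521
B_A = 1 / 0.182521 = 5.4788
Highest B → broadest niche (most generalist): Species D (B = 5.68).

Species D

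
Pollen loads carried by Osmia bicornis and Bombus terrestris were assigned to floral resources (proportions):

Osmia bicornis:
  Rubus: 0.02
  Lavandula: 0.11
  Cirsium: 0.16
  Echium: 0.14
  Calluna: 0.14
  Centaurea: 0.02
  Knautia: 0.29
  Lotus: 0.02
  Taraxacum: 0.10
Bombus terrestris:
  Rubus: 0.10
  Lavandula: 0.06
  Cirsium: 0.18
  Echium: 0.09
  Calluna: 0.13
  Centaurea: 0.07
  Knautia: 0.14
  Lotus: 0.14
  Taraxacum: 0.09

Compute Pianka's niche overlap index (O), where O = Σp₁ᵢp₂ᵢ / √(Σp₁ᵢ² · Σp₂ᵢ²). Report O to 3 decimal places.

Σ p₁ᵢp₂ᵢ = 0.0020 + 0.0066 + 0.0288 + 0.0126 + 0.0182 + 0.0014 + 0.0406 + 0.0028 + 0.0090 = 0.1220
Σp_1ᵢ² = 0.02² + 0.11² + 0.16² + 0.14² + 0.14² + 0.02² + 0.29² + 0.02² + 0.10² = 0.0004 + 0.0121 + 0.0256 + 0.0196 + 0.0196 + 0.0004 + 0.0841 + 0.0004 + 0.0100 = 0.1722
Σp_2ᵢ² = 0.10² + 0.06² + 0.18² + 0.09² + 0.13² + 0.07² + 0.14² + 0.14² + 0.09² = 0.0100 + 0.0036 + 0.0324 + 0.0081 + 0.0169 + 0.0049 + 0.0196 + 0.0196 + 0.0081 = 0.1232
O = 0.1220 / √(0.1722 × 0.1232) = 0.1220 / 0.145654 = 0.83760

0.838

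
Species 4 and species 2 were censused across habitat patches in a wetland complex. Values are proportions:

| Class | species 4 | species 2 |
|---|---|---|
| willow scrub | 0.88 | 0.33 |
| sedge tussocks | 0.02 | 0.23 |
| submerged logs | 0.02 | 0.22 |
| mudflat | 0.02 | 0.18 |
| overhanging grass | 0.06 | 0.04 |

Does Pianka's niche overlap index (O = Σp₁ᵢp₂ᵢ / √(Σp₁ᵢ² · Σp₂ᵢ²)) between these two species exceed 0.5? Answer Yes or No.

Yes

Σ p₁ᵢp₂ᵢ = 0.2904 + 0.0046 + 0.0044 + 0.0036 + 0.0024 = 0.3054
Σp_1ᵢ² = 0.88² + 0.02² + 0.02² + 0.02² + 0.06² = 0.7744 + 0.0004 + 0.0004 + 0.0004 + 0.0036 = 0.7792
Σp_2ᵢ² = 0.33² + 0.23² + 0.22² + 0.18² + 0.04² = 0.1089 + 0.0529 + 0.0484 + 0.0324 + 0.0016 = 0.2442
O = 0.3054 / √(0.7792 × 0.2442) = 0.3054 / 0.43621 = 0.7001
O = 0.7001 > 0.5 → Yes.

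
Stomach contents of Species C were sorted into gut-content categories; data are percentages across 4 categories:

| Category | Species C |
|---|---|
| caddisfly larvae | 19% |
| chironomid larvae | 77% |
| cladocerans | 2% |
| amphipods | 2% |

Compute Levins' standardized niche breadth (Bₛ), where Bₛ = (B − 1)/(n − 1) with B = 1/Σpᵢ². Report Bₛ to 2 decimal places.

0.20

Convert percentages to proportions (divide by 100).
Σpᵢ² = 0.19² + 0.77² + 0.02² + 0.02² = 0.0361 + 0.5929 + 0.0004 + 0.0004 = 0.6298
B = 1 / 0.6298 = 1.5878
Bₛ = (B − 1)/(n − 1) = (1.5878 − 1)/(4 − 1) = 0.5878/3 = 0.1959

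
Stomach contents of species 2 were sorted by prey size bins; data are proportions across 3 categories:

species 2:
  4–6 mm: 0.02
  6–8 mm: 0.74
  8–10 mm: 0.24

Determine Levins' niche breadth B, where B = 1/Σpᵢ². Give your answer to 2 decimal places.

1.65

Σpᵢ² = 0.02² + 0.74² + 0.24² = 0.0004 + 0.5476 + 0.0576 = 0.6056
B = 1 / 0.6056 = 1.6513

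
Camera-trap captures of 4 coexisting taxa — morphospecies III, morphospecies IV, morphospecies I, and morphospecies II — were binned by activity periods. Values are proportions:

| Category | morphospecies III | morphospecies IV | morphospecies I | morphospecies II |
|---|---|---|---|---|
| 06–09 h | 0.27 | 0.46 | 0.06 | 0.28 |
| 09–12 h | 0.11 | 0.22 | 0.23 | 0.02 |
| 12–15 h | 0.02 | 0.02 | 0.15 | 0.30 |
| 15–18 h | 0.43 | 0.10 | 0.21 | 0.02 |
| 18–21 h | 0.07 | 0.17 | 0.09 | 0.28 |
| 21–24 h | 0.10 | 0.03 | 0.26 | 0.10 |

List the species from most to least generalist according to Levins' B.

morphospecies I > morphospecies II > morphospecies III > morphospecies IV

Σp_IIIᵢ² = 0.27² + 0.11² + 0.02² + 0.43² + 0.07² + 0.10² = 0.0729 + 0.0121 + 0.0004 + 0.1849 + 0.0049 + 0.0100 = 0.2852
B_III = 1 / 0.2852 = 3.5063
Σp_IVᵢ² = 0.46² + 0.22² + 0.02² + 0.10² + 0.17² + 0.03² = 0.2116 + 0.0484 + 0.0004 + 0.0100 + 0.0289 + 0.0009 = 0.3002
B_IV = 1 / 0.3002 = 3.3311
Σp_Iᵢ² = 0.06² + 0.23² + 0.15² + 0.21² + 0.09² + 0.26² = 0.0036 + 0.0529 + 0.0225 + 0.0441 + 0.0081 + 0.0676 = 0.1988
B_I = 1 / 0.1988 = 5.0302
Σp_IIᵢ² = 0.28² + 0.02² + 0.30² + 0.02² + 0.28² + 0.10² = 0.0784 + 0.0004 + 0.0900 + 0.0004 + 0.0784 + 0.0100 = 0.2576
B_II = 1 / 0.2576 = 3.8820
Ranking by B (broadest → narrowest): morphospecies I (5.03) > morphospecies II (3.88) > morphospecies III (3.51) > morphospecies IV (3.33)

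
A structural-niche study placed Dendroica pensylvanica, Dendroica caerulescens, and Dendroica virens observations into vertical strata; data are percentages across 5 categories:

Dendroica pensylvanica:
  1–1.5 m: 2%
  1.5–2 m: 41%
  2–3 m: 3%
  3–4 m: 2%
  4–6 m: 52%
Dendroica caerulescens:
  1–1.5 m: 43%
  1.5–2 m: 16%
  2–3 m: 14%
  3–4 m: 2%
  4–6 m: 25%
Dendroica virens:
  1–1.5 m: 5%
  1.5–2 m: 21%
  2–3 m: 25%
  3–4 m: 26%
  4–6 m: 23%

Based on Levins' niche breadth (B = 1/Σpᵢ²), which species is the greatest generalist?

Dendroica virens

Convert percentages to proportions (divide by 100).
Σp_pensᵢ² = 0.02² + 0.41² + 0.03² + 0.02² + 0.52² = 0.0004 + 0.1681 + 0.0009 + 0.0004 + 0.2704 = 0.4402
B_pens = 1 / 0.4402 = 2.2717
Σp_caerᵢ² = 0.43² + 0.16² + 0.14² + 0.02² + 0.25² = 0.1849 + 0.0256 + 0.0196 + 0.0004 + 0.0625 = 0.2930
B_caer = 1 / 0.2930 = 3.4130
Σp_vireᵢ² = 0.05² + 0.21² + 0.25² + 0.26² + 0.23² = 0.0025 + 0.0441 + 0.0625 + 0.0676 + 0.0529 = 0.2296
B_vire = 1 / 0.2296 = 4.3554
Highest B → broadest niche (most generalist): Dendroica virens (B = 4.36).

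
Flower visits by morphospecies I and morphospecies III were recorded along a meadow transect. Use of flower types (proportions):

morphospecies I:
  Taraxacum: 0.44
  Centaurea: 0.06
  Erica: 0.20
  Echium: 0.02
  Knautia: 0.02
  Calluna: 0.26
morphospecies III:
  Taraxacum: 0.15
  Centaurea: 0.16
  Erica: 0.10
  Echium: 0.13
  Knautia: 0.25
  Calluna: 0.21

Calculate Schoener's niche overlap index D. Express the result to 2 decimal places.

0.56

Σ|p₁ᵢ − p₂ᵢ| = 0.29 + 0.10 + 0.10 + 0.11 + 0.23 + 0.05 = 0.88
D = 1 − ½ × 0.88 = 1 − 0.440 = 0.5600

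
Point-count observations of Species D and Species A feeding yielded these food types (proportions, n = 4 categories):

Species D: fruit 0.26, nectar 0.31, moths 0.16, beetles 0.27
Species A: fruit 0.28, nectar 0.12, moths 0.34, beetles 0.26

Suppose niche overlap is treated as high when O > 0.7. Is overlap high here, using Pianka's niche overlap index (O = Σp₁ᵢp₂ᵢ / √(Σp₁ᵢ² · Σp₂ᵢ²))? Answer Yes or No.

Yes

Σ p₁ᵢp₂ᵢ = 0.0728 + 0.0372 + 0.0544 + 0.0702 = 0.2346
Σp_1ᵢ² = 0.26² + 0.31² + 0.16² + 0.27² = 0.0676 + 0.0961 + 0.0256 + 0.0729 = 0.2622
Σp_2ᵢ² = 0.28² + 0.12² + 0.34² + 0.26² = 0.0784 + 0.0144 + 0.1156 + 0.0676 = 0.2760
O = 0.2346 / √(0.2622 × 0.2760) = 0.2346 / 0.26901 = 0.8721
O = 0.8721 > 0.7 → Yes.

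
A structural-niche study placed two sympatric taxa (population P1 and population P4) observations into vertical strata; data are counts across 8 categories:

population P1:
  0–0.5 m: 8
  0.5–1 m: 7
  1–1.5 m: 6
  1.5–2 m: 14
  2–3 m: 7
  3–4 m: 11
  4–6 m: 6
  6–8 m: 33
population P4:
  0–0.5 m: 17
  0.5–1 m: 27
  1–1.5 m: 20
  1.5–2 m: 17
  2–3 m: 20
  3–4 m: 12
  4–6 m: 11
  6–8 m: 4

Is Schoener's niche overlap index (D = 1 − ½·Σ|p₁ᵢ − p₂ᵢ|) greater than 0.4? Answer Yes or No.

Yes

Proportions for population P1 (n=92): 8/92=0.0870, 7/92=0.0761, 6/92=0.0652, 14/92=0.1522, 7/92=0.0761, 11/92=0.1196, 6/92=0.0652, 33/92=0.3587
Proportions for population P4 (n=128): 17/128=0.1328, 27/128=0.2109, 20/128=0.1563, 17/128=0.1328, 20/128=0.1563, 12/128=0.0938, 11/128=0.0859, 4/128=0.0313
Σ|p₁ᵢ − p₂ᵢ| = 0.0458 + 0.1348 + 0.0911 + 0.0194 + 0.0802 + 0.0258 + 0.0207 + 0.3274 = 0.7452
D = 1 − ½ × 0.7452 = 1 − 0.37260 = 0.62740
D = 0.62740 > 0.4 → Yes.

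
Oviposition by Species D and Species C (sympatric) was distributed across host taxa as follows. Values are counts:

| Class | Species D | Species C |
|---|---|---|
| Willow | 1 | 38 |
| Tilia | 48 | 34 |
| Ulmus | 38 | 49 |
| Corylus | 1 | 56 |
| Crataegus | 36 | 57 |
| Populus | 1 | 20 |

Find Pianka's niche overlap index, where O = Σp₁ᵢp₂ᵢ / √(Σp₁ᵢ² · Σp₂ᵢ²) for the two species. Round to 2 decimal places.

0.73

Proportions for Species D (n=125): 1/125=0.0080, 48/125=0.3840, 38/125=0.3040, 1/125=0.0080, 36/125=0.2880, 1/125=0.0080
Proportions for Species C (n=254): 38/254=0.1496, 34/254=0.1339, 49/254=0.1929, 56/254=0.2205, 57/254=0.2244, 20/254=0.0787
Σ p₁ᵢp₂ᵢ = 0.001197 + 0.051418 + 0.058642 + 0.001764 + 0.064627 + 0.000630 = 0.178278
Σp_1ᵢ² = 0.0080² + 0.3840² + 0.3040² + 0.0080² + 0.2880² + 0.0080² = 0.000064 + 0.147456 + 0.092416 + 0.000064 + 0.082944 + 0.000064 = 0.323008
Σp_2ᵢ² = 0.1496² + 0.1339² + 0.1929² + 0.2205² + 0.2244² + 0.0787² = 0.022380 + 0.017929 + 0.037210 + 0.048620 + 0.050355 + 0.006194 = 0.182688
O = 0.178278 / √(0.323008 × 0.182688) = 0.178278 / 0.2429191 = 0.7339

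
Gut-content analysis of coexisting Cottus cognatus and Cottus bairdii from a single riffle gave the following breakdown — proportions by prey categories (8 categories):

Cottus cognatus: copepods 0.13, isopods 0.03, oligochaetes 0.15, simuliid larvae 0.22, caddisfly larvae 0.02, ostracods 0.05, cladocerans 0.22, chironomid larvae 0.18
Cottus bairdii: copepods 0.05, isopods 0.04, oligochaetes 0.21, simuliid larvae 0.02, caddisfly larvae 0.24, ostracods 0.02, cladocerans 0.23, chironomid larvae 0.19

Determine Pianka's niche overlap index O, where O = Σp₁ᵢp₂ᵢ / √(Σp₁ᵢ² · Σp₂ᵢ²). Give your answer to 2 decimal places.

Σ p₁ᵢp₂ᵢ = 0.0065 + 0.0012 + 0.0315 + 0.0044 + 0.0048 + 0.0010 + 0.0506 + 0.0342 = 0.1342
Σp_1ᵢ² = 0.13² + 0.03² + 0.15² + 0.22² + 0.02² + 0.05² + 0.22² + 0.18² = 0.0169 + 0.0009 + 0.0225 + 0.0484 + 0.0004 + 0.0025 + 0.0484 + 0.0324 = 0.1724
Σp_2ᵢ² = 0.05² + 0.04² + 0.21² + 0.02² + 0.24² + 0.02² + 0.23² + 0.19² = 0.0025 + 0.0016 + 0.0441 + 0.0004 + 0.0576 + 0.0004 + 0.0529 + 0.0361 = 0.1956
O = 0.1342 / √(0.1724 × 0.1956) = 0.1342 / 0.18363 = 0.7308

0.73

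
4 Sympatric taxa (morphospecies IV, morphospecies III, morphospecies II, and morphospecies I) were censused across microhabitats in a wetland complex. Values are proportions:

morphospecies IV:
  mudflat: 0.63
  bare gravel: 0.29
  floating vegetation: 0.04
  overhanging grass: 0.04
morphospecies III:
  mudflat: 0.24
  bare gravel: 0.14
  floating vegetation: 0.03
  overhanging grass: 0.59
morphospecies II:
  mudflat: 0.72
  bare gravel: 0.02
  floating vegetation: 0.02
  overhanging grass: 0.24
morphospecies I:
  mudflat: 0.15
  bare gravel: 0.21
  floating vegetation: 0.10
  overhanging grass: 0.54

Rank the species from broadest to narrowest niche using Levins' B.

morphospecies I > morphospecies III > morphospecies IV > morphospecies II

Σp_IVᵢ² = 0.63² + 0.29² + 0.04² + 0.04² = 0.3969 + 0.0841 + 0.0016 + 0.0016 = 0.4842
B_IV = 1 / 0.4842 = 2.0653
Σp_IIIᵢ² = 0.24² + 0.14² + 0.03² + 0.59² = 0.0576 + 0.0196 + 0.0009 + 0.3481 = 0.4262
B_III = 1 / 0.4262 = 2.3463
Σp_IIᵢ² = 0.72² + 0.02² + 0.02² + 0.24² = 0.5184 + 0.0004 + 0.0004 + 0.0576 = 0.5768
B_II = 1 / 0.5768 = 1.7337
Σp_Iᵢ² = 0.15² + 0.21² + 0.10² + 0.54² = 0.0225 + 0.0441 + 0.0100 + 0.2916 = 0.3682
B_I = 1 / 0.3682 = 2.7159
Ranking by B (broadest → narrowest): morphospecies I (2.72) > morphospecies III (2.35) > morphospecies IV (2.07) > morphospecies II (1.73)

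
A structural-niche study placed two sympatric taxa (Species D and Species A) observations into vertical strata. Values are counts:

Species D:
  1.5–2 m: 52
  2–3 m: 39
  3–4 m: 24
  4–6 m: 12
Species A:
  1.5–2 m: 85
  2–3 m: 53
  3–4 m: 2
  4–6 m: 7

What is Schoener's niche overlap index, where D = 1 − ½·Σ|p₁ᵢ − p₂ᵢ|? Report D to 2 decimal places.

Proportions for Species D (n=127): 52/127=0.4094, 39/127=0.3071, 24/127=0.1890, 12/127=0.0945
Proportions for Species A (n=147): 85/147=0.5782, 53/147=0.3605, 2/147=0.0136, 7/147=0.0476
Σ|p₁ᵢ − p₂ᵢ| = 0.1688 + 0.0534 + 0.1754 + 0.0469 = 0.4445
D = 1 − ½ × 0.4445 = 1 − 0.22225 = 0.77775

0.78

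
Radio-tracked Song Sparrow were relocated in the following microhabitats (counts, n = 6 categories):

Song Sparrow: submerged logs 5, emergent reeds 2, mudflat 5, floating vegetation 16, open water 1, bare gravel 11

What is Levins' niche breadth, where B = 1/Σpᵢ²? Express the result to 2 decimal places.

3.70

Proportions for Song Sparrow (n=40): 5/40=0.1250, 2/40=0.0500, 5/40=0.1250, 16/40=0.4000, 1/40=0.0250, 11/40=0.2750
Σpᵢ² = 0.1250² + 0.0500² + 0.1250² + 0.4000² + 0.0250² + 0.2750² = 0.015625 + 0.002500 + 0.015625 + 0.160000 + 0.000625 + 0.075625 = 0.270000
B = 1 / 0.270000 = 3.7037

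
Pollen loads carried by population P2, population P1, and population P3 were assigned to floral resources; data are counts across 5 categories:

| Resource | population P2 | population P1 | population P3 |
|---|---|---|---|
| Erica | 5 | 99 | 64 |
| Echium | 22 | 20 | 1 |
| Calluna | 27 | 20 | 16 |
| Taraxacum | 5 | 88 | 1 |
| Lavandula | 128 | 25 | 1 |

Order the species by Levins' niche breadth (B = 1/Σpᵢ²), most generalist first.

Proportions for population P2 (n=187): 5/187=0.0267, 22/187=0.1176, 27/187=0.1444, 5/187=0.0267, 128/187=0.6845
Proportions for population P1 (n=252): 99/252=0.3929, 20/252=0.0794, 20/252=0.0794, 88/252=0.3492, 25/252=0.0992
Proportions for population P3 (n=83): 64/83=0.7711, 1/83=0.0120, 16/83=0.1928, 1/83=0.0120, 1/83=0.0120
Σp_P2ᵢ² = 0.0267² + 0.1176² + 0.1444² + 0.0267² + 0.6845² = 0.000713 + 0.013830 + 0.020851 + 0.000713 + 0.468540 = 0.504647
B_P2 = 1 / 0.504647 = 1.9816
Σp_P1ᵢ² = 0.3929² + 0.0794² + 0.0794² + 0.3492² + 0.0992² = 0.154370 + 0.006304 + 0.006304 + 0.121941 + 0.009841 = 0.298760
B_P1 = 1 / 0.298760 = 3.3472
Σp_P3ᵢ² = 0.7711² + 0.0120² + 0.1928² + 0.0120² + 0.0120² = 0.594595 + 0.000144 + 0.037172 + 0.000144 + 0.000144 = 0.632199
B_P3 = 1 / 0.632199 = 1.5818
Ranking by B (broadest → narrowest): population P1 (3.35) > population P2 (1.98) > population P3 (1.58)

population P1 > population P2 > population P3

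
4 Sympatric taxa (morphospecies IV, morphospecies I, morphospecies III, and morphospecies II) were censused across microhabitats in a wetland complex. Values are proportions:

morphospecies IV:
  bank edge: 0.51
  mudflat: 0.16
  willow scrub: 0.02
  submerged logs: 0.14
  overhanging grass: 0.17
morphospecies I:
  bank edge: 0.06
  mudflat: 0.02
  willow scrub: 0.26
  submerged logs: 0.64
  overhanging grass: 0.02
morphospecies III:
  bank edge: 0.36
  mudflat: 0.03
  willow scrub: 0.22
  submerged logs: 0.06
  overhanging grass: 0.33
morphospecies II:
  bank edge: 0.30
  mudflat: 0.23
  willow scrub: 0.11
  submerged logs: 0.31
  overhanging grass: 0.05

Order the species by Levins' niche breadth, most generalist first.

Σp_IVᵢ² = 0.51² + 0.16² + 0.02² + 0.14² + 0.17² = 0.2601 + 0.0256 + 0.0004 + 0.0196 + 0.0289 = 0.3346
B_IV = 1 / 0.3346 = 2.9886
Σp_Iᵢ² = 0.06² + 0.02² + 0.26² + 0.64² + 0.02² = 0.0036 + 0.0004 + 0.0676 + 0.4096 + 0.0004 = 0.4816
B_I = 1 / 0.4816 = 2.0764
Σp_IIIᵢ² = 0.36² + 0.03² + 0.22² + 0.06² + 0.33² = 0.1296 + 0.0009 + 0.0484 + 0.0036 + 0.1089 = 0.2914
B_III = 1 / 0.2914 = 3.4317
Σp_IIᵢ² = 0.30² + 0.23² + 0.11² + 0.31² + 0.05² = 0.0900 + 0.0529 + 0.0121 + 0.0961 + 0.0025 = 0.2536
B_II = 1 / 0.2536 = 3.9432
Ranking by B (broadest → narrowest): morphospecies II (3.94) > morphospecies III (3.43) > morphospecies IV (2.99) > morphospecies I (2.08)

morphospecies II > morphospecies III > morphospecies IV > morphospecies I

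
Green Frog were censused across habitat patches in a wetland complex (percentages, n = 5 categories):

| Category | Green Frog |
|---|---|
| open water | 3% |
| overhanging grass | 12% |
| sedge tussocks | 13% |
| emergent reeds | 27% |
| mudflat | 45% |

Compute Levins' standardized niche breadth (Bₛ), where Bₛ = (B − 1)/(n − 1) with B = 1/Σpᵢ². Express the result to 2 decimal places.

Convert percentages to proportions (divide by 100).
Σpᵢ² = 0.03² + 0.12² + 0.13² + 0.27² + 0.45² = 0.0009 + 0.0144 + 0.0169 + 0.0729 + 0.2025 = 0.3076
B = 1 / 0.3076 = 3.2510
Bₛ = (B − 1)/(n − 1) = (3.2510 − 1)/(5 − 1) = 2.2510/4 = 0.5628

0.56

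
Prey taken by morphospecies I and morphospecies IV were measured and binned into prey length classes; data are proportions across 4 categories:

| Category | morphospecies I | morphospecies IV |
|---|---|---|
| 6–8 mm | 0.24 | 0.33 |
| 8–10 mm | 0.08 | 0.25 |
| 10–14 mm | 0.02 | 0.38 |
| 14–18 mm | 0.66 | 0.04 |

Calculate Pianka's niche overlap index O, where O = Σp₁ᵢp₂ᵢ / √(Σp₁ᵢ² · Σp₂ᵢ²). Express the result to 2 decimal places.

Σ p₁ᵢp₂ᵢ = 0.0792 + 0.0200 + 0.0076 + 0.0264 = 0.1332
Σp_1ᵢ² = 0.24² + 0.08² + 0.02² + 0.66² = 0.0576 + 0.0064 + 0.0004 + 0.4356 = 0.5000
Σp_2ᵢ² = 0.33² + 0.25² + 0.38² + 0.04² = 0.1089 + 0.0625 + 0.1444 + 0.0016 = 0.3174
O = 0.1332 / √(0.5000 × 0.3174) = 0.1332 / 0.39837 = 0.3344

0.33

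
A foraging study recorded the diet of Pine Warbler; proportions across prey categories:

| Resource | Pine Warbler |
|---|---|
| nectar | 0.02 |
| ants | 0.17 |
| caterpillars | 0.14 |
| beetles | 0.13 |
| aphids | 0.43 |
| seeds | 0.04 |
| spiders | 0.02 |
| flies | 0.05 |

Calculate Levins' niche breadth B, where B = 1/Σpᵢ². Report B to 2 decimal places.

3.92

Σpᵢ² = 0.02² + 0.17² + 0.14² + 0.13² + 0.43² + 0.04² + 0.02² + 0.05² = 0.0004 + 0.0289 + 0.0196 + 0.0169 + 0.1849 + 0.0016 + 0.0004 + 0.0025 = 0.2552
B = 1 / 0.2552 = 3.9185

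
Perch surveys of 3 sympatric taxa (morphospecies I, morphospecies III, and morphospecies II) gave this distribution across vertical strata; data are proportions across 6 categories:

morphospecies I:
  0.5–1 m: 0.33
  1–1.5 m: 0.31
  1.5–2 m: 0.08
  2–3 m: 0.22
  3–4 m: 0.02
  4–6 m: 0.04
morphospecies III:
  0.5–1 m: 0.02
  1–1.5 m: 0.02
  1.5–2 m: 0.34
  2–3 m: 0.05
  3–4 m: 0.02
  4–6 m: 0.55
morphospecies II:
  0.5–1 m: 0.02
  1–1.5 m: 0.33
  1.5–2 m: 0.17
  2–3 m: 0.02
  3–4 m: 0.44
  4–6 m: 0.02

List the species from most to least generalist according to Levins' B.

Σp_Iᵢ² = 0.33² + 0.31² + 0.08² + 0.22² + 0.02² + 0.04² = 0.1089 + 0.0961 + 0.0064 + 0.0484 + 0.0004 + 0.0016 = 0.2618
B_I = 1 / 0.2618 = 3.8197
Σp_IIIᵢ² = 0.02² + 0.02² + 0.34² + 0.05² + 0.02² + 0.55² = 0.0004 + 0.0004 + 0.1156 + 0.0025 + 0.0004 + 0.3025 = 0.4218
B_III = 1 / 0.4218 = 2.3708
Σp_IIᵢ² = 0.02² + 0.33² + 0.17² + 0.02² + 0.44² + 0.02² = 0.0004 + 0.1089 + 0.0289 + 0.0004 + 0.1936 + 0.0004 = 0.3326
B_II = 1 / 0.3326 = 3.0066
Ranking by B (broadest → narrowest): morphospecies I (3.82) > morphospecies II (3.01) > morphospecies III (2.37)

morphospecies I > morphospecies II > morphospecies III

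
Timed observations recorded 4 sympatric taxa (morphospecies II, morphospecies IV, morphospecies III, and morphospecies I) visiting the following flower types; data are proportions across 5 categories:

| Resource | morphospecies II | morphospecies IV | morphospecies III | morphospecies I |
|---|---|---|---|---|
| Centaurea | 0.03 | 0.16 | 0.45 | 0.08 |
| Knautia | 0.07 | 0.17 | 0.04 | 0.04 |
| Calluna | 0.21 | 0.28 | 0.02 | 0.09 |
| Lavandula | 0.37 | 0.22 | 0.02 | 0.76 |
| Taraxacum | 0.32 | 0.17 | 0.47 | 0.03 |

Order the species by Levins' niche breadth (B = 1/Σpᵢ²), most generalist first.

morphospecies IV > morphospecies II > morphospecies III > morphospecies I

Σp_IIᵢ² = 0.03² + 0.07² + 0.21² + 0.37² + 0.32² = 0.0009 + 0.0049 + 0.0441 + 0.1369 + 0.1024 = 0.2892
B_II = 1 / 0.2892 = 3.4578
Σp_IVᵢ² = 0.16² + 0.17² + 0.28² + 0.22² + 0.17² = 0.0256 + 0.0289 + 0.0784 + 0.0484 + 0.0289 = 0.2102
B_IV = 1 / 0.2102 = 4.7574
Σp_IIIᵢ² = 0.45² + 0.04² + 0.02² + 0.02² + 0.47² = 0.2025 + 0.0016 + 0.0004 + 0.0004 + 0.2209 = 0.4258
B_III = 1 / 0.4258 = 2.3485
Σp_Iᵢ² = 0.08² + 0.04² + 0.09² + 0.76² + 0.03² = 0.0064 + 0.0016 + 0.0081 + 0.5776 + 0.0009 = 0.5946
B_I = 1 / 0.5946 = 1.6818
Ranking by B (broadest → narrowest): morphospecies IV (4.76) > morphospecies II (3.46) > morphospecies III (2.35) > morphospecies I (1.68)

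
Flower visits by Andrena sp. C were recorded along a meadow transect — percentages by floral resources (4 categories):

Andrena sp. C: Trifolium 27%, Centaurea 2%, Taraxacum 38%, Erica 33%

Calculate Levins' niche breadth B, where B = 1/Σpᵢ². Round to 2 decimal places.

3.06

Convert percentages to proportions (divide by 100).
Σpᵢ² = 0.27² + 0.02² + 0.38² + 0.33² = 0.0729 + 0.0004 + 0.1444 + 0.1089 = 0.3266
B = 1 / 0.3266 = 3.0618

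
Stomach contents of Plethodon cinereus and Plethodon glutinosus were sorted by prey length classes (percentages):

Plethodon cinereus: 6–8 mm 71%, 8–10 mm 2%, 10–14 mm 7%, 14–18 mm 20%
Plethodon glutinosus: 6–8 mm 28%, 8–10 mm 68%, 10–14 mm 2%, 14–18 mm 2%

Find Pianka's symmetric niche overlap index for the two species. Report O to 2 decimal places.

0.40

Convert percentages to proportions (divide by 100).
Σ p₁ᵢp₂ᵢ = 0.1988 + 0.0136 + 0.0014 + 0.0040 = 0.2178
Σp_1ᵢ² = 0.71² + 0.02² + 0.07² + 0.20² = 0.5041 + 0.0004 + 0.0049 + 0.0400 = 0.5494
Σp_2ᵢ² = 0.28² + 0.68² + 0.02² + 0.02² = 0.0784 + 0.4624 + 0.0004 + 0.0004 = 0.5416
O = 0.2178 / √(0.5494 × 0.5416) = 0.2178 / 0.54549 = 0.3993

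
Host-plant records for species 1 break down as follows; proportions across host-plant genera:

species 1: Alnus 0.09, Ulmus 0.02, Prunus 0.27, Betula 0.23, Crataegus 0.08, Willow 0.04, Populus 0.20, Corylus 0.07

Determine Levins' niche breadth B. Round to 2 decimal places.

5.34

Σpᵢ² = 0.09² + 0.02² + 0.27² + 0.23² + 0.08² + 0.04² + 0.20² + 0.07² = 0.0081 + 0.0004 + 0.0729 + 0.0529 + 0.0064 + 0.0016 + 0.0400 + 0.0049 = 0.1872
B = 1 / 0.1872 = 5.3419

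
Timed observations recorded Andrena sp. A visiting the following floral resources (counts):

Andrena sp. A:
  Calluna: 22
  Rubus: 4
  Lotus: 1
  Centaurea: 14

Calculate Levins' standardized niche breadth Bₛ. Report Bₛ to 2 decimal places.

0.47

Proportions for Andrena sp. A (n=41): 22/41=0.5366, 4/41=0.0976, 1/41=0.0244, 14/41=0.3415
Σpᵢ² = 0.5366² + 0.0976² + 0.0244² + 0.3415² = 0.287940 + 0.009526 + 0.000595 + 0.116622 = 0.414683
B = 1 / 0.414683 = 2.4115
Bₛ = (B − 1)/(n − 1) = (2.4115 − 1)/(4 − 1) = 1.4115/3 = 0.4705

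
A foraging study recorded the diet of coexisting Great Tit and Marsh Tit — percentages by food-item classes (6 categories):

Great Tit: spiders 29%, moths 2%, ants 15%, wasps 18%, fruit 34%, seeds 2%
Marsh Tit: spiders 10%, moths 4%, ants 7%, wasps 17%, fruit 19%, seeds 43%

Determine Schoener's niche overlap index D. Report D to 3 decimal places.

0.570

Convert percentages to proportions (divide by 100).
Σ|p₁ᵢ − p₂ᵢ| = 0.19 + 0.02 + 0.08 + 0.01 + 0.15 + 0.41 = 0.86
D = 1 − ½ × 0.86 = 1 − 0.430 = 0.57000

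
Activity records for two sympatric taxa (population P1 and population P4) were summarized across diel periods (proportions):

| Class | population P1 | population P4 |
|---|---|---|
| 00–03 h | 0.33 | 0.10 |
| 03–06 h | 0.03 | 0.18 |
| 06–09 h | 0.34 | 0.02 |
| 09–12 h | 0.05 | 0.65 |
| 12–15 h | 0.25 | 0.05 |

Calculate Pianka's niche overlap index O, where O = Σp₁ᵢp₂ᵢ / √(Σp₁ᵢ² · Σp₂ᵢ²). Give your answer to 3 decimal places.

0.245

Σ p₁ᵢp₂ᵢ = 0.0330 + 0.0054 + 0.0068 + 0.0325 + 0.0125 = 0.0902
Σp_1ᵢ² = 0.33² + 0.03² + 0.34² + 0.05² + 0.25² = 0.1089 + 0.0009 + 0.1156 + 0.0025 + 0.0625 = 0.2904
Σp_2ᵢ² = 0.10² + 0.18² + 0.02² + 0.65² + 0.05² = 0.0100 + 0.0324 + 0.0004 + 0.4225 + 0.0025 = 0.4678
O = 0.0902 / √(0.2904 × 0.4678) = 0.0902 / 0.368577 = 0.24472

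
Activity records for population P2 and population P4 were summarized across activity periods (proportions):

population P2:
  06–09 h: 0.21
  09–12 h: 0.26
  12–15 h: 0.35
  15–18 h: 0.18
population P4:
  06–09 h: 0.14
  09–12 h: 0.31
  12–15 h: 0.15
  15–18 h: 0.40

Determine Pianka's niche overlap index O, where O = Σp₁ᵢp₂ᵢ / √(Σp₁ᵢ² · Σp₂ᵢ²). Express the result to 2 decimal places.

Σ p₁ᵢp₂ᵢ = 0.0294 + 0.0806 + 0.0525 + 0.0720 = 0.2345
Σp_1ᵢ² = 0.21² + 0.26² + 0.35² + 0.18² = 0.0441 + 0.0676 + 0.1225 + 0.0324 = 0.2666
Σp_2ᵢ² = 0.14² + 0.31² + 0.15² + 0.40² = 0.0196 + 0.0961 + 0.0225 + 0.1600 = 0.2982
O = 0.2345 / √(0.2666 × 0.2982) = 0.2345 / 0.28196 = 0.8317

0.83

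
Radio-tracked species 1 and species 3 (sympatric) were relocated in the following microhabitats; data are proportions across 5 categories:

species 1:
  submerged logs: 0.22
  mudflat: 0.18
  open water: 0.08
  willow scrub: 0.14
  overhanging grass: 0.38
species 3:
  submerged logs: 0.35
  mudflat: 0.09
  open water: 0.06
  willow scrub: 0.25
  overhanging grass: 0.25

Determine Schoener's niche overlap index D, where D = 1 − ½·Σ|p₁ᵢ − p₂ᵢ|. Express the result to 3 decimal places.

Σ|p₁ᵢ − p₂ᵢ| = 0.13 + 0.09 + 0.02 + 0.11 + 0.13 = 0.48
D = 1 − ½ × 0.48 = 1 − 0.240 = 0.76000

0.760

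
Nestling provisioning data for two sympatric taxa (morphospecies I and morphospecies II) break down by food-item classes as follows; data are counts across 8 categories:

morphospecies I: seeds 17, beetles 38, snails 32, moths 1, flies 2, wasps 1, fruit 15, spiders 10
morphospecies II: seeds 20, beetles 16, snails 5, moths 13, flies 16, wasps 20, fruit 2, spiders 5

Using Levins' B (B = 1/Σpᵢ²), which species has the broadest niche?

Proportions for morphospecies I (n=116): 17/116=0.1466, 38/116=0.3276, 32/116=0.2759, 1/116=0.0086, 2/116=0.0172, 1/116=0.0086, 15/116=0.1293, 10/116=0.0862
Proportions for morphospecies II (n=97): 20/97=0.2062, 16/97=0.1649, 5/97=0.0515, 13/97=0.1340, 16/97=0.1649, 20/97=0.2062, 2/97=0.0206, 5/97=0.0515
Σp_Iᵢ² = 0.1466² + 0.3276² + 0.2759² + 0.0086² + 0.0172² + 0.0086² + 0.1293² + 0.0862² = 0.021492 + 0.107322 + 0.076121 + 0.000074 + 0.000296 + 0.000074 + 0.016718 + 0.007430 = 0.229527
B_I = 1 / 0.229527 = 4.3568
Σp_IIᵢ² = 0.2062² + 0.1649² + 0.0515² + 0.1340² + 0.1649² + 0.2062² + 0.0206² + 0.0515² = 0.042518 + 0.027192 + 0.002652 + 0.017956 + 0.027192 + 0.042518 + 0.000424 + 0.002652 = 0.163104
B_II = 1 / 0.163104 = 6.1311
Highest B → broadest niche (most generalist): morphospecies II (B = 6.13).

morphospecies II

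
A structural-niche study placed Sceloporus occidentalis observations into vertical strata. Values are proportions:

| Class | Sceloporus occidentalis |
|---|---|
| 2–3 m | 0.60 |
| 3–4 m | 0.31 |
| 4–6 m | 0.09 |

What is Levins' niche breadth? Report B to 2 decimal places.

Σpᵢ² = 0.60² + 0.31² + 0.09² = 0.3600 + 0.0961 + 0.0081 = 0.4642
B = 1 / 0.4642 = 2.1542

2.15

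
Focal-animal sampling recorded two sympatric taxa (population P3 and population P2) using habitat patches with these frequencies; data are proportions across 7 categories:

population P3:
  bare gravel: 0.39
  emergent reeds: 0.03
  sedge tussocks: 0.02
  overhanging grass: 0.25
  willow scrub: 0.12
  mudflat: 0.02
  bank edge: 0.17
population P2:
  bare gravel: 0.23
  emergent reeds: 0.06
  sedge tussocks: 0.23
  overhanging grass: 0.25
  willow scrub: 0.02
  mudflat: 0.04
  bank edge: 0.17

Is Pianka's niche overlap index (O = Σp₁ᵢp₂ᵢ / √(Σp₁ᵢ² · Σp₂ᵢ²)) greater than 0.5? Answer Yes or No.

Σ p₁ᵢp₂ᵢ = 0.0897 + 0.0018 + 0.0046 + 0.0625 + 0.0024 + 0.0008 + 0.0289 = 0.1907
Σp_1ᵢ² = 0.39² + 0.03² + 0.02² + 0.25² + 0.12² + 0.02² + 0.17² = 0.1521 + 0.0009 + 0.0004 + 0.0625 + 0.0144 + 0.0004 + 0.0289 = 0.2596
Σp_2ᵢ² = 0.23² + 0.06² + 0.23² + 0.25² + 0.02² + 0.04² + 0.17² = 0.0529 + 0.0036 + 0.0529 + 0.0625 + 0.0004 + 0.0016 + 0.0289 = 0.2028
O = 0.1907 / √(0.2596 × 0.2028) = 0.1907 / 0.22945 = 0.8311
O = 0.8311 > 0.5 → Yes.

Yes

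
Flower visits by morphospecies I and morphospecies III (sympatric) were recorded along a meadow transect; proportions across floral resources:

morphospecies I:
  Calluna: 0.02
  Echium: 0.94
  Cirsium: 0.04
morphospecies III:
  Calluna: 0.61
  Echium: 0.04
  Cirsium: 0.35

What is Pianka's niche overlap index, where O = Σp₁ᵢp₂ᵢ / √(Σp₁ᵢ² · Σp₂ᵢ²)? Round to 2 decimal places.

Σ p₁ᵢp₂ᵢ = 0.0122 + 0.0376 + 0.0140 = 0.0638
Σp_1ᵢ² = 0.02² + 0.94² + 0.04² = 0.0004 + 0.8836 + 0.0016 = 0.8856
Σp_2ᵢ² = 0.61² + 0.04² + 0.35² = 0.3721 + 0.0016 + 0.1225 = 0.4962
O = 0.0638 / √(0.8856 × 0.4962) = 0.0638 / 0.66290 = 0.0962

0.10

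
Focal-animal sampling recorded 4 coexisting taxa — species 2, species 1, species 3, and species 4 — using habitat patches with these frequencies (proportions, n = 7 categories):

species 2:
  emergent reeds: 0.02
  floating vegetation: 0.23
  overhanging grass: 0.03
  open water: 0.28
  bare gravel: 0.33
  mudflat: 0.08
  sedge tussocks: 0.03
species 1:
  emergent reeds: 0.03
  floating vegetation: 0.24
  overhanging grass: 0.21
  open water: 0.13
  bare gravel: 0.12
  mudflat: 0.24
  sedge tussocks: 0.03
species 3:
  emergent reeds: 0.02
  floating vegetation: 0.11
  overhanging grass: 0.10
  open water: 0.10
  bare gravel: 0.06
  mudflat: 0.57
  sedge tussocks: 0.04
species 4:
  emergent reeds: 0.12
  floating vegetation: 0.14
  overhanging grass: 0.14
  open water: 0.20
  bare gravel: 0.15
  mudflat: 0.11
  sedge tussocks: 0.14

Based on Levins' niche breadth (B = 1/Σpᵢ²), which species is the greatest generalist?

Σp_2ᵢ² = 0.02² + 0.23² + 0.03² + 0.28² + 0.33² + 0.08² + 0.03² = 0.0004 + 0.0529 + 0.0009 + 0.0784 + 0.1089 + 0.0064 + 0.0009 = 0.2488
B_2 = 1 / 0.2488 = 4.0193
Σp_1ᵢ² = 0.03² + 0.24² + 0.21² + 0.13² + 0.12² + 0.24² + 0.03² = 0.0009 + 0.0576 + 0.0441 + 0.0169 + 0.0144 + 0.0576 + 0.0009 = 0.1924
B_1 = 1 / 0.1924 = 5.1975
Σp_3ᵢ² = 0.02² + 0.11² + 0.10² + 0.10² + 0.06² + 0.57² + 0.04² = 0.0004 + 0.0121 + 0.0100 + 0.0100 + 0.0036 + 0.3249 + 0.0016 = 0.3626
B_3 = 1 / 0.3626 = 2.7579
Σp_4ᵢ² = 0.12² + 0.14² + 0.14² + 0.20² + 0.15² + 0.11² + 0.14² = 0.0144 + 0.0196 + 0.0196 + 0.0400 + 0.0225 + 0.0121 + 0.0196 = 0.1478
B_4 = 1 / 0.1478 = 6.7659
Highest B → broadest niche (most generalist): species 4 (B = 6.77).

species 4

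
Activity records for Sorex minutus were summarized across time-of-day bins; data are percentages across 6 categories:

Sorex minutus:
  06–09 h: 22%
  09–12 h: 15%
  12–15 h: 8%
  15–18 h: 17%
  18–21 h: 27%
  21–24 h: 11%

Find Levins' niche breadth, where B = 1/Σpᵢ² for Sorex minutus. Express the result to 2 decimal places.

5.23

Convert percentages to proportions (divide by 100).
Σpᵢ² = 0.22² + 0.15² + 0.08² + 0.17² + 0.27² + 0.11² = 0.0484 + 0.0225 + 0.0064 + 0.0289 + 0.0729 + 0.0121 = 0.1912
B = 1 / 0.1912 = 5.2301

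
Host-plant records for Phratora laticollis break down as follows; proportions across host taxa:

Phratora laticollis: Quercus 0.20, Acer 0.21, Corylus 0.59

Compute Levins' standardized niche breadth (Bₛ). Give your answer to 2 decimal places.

Σpᵢ² = 0.20² + 0.21² + 0.59² = 0.0400 + 0.0441 + 0.3481 = 0.4322
B = 1 / 0.4322 = 2.3137
Bₛ = (B − 1)/(n − 1) = (2.3137 − 1)/(3 − 1) = 1.3137/2 = 0.6569

0.66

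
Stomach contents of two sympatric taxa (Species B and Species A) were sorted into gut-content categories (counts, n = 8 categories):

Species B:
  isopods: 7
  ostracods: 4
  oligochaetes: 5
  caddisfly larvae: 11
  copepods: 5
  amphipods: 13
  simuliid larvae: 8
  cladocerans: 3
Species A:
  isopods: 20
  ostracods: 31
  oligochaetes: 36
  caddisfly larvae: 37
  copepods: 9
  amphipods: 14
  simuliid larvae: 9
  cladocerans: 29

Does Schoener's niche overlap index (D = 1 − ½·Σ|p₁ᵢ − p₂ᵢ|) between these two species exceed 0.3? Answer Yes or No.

Yes

Proportions for Species B (n=56): 7/56=0.1250, 4/56=0.0714, 5/56=0.0893, 11/56=0.1964, 5/56=0.0893, 13/56=0.2321, 8/56=0.1429, 3/56=0.0536
Proportions for Species A (n=185): 20/185=0.1081, 31/185=0.1676, 36/185=0.1946, 37/185=0.2000, 9/185=0.0486, 14/185=0.0757, 9/185=0.0486, 29/185=0.1568
Σ|p₁ᵢ − p₂ᵢ| = 0.0169 + 0.0962 + 0.1053 + 0.0036 + 0.0407 + 0.1564 + 0.0943 + 0.1032 = 0.6166
D = 1 − ½ × 0.6166 = 1 − 0.30830 = 0.69170
D = 0.69170 > 0.3 → Yes.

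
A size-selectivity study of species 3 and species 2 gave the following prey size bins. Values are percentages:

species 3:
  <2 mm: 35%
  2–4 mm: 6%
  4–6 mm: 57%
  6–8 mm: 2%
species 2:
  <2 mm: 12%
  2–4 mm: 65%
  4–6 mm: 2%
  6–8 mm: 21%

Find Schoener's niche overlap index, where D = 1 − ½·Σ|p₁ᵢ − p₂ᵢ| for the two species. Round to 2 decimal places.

0.22

Convert percentages to proportions (divide by 100).
Σ|p₁ᵢ − p₂ᵢ| = 0.23 + 0.59 + 0.55 + 0.19 = 1.56
D = 1 − ½ × 1.56 = 1 − 0.780 = 0.2200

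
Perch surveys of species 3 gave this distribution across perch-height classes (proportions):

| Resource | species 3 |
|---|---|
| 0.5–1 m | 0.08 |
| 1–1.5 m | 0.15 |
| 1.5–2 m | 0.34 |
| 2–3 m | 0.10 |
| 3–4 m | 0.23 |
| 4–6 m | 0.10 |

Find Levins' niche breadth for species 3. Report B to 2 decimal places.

Σpᵢ² = 0.08² + 0.15² + 0.34² + 0.10² + 0.23² + 0.10² = 0.0064 + 0.0225 + 0.1156 + 0.0100 + 0.0529 + 0.0100 = 0.2174
B = 1 / 0.2174 = 4.5998

4.60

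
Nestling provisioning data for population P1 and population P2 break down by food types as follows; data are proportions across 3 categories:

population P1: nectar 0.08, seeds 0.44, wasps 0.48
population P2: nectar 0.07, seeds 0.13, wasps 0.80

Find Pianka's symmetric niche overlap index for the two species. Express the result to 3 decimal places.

Σ p₁ᵢp₂ᵢ = 0.0056 + 0.0572 + 0.3840 = 0.4468
Σp_1ᵢ² = 0.08² + 0.44² + 0.48² = 0.0064 + 0.1936 + 0.2304 = 0.4304
Σp_2ᵢ² = 0.07² + 0.13² + 0.80² = 0.0049 + 0.0169 + 0.6400 = 0.6618
O = 0.4468 / √(0.4304 × 0.6618) = 0.4468 / 0.533703 = 0.83717

0.837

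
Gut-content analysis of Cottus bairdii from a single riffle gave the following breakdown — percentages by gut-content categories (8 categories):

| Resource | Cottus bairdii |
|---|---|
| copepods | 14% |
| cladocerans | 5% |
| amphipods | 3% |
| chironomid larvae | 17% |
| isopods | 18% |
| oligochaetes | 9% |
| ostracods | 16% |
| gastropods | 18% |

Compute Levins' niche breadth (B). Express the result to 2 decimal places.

6.65

Convert percentages to proportions (divide by 100).
Σpᵢ² = 0.14² + 0.05² + 0.03² + 0.17² + 0.18² + 0.09² + 0.16² + 0.18² = 0.0196 + 0.0025 + 0.0009 + 0.0289 + 0.0324 + 0.0081 + 0.0256 + 0.0324 = 0.1504
B = 1 / 0.1504 = 6.6489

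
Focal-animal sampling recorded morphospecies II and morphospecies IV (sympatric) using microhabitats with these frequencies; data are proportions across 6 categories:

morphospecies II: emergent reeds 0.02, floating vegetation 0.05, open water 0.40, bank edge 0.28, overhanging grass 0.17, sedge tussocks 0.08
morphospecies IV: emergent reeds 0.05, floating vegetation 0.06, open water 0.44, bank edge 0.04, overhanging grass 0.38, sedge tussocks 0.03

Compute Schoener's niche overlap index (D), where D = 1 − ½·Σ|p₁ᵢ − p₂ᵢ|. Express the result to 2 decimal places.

Σ|p₁ᵢ − p₂ᵢ| = 0.03 + 0.01 + 0.04 + 0.24 + 0.21 + 0.05 = 0.58
D = 1 − ½ × 0.58 = 1 − 0.290 = 0.7100

0.71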